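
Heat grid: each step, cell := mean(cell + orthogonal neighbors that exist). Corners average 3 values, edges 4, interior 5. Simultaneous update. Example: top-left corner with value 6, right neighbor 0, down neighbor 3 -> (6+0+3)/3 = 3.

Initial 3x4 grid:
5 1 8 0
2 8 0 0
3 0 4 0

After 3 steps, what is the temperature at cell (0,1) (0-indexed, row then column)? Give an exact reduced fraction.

Step 1: cell (0,1) = 11/2
Step 2: cell (0,1) = 757/240
Step 3: cell (0,1) = 26947/7200
Full grid after step 3:
  7297/2160 26947/7200 18517/7200 1043/432
  25697/7200 1046/375 2801/1000 473/300
  5917/2160 21547/7200 13217/7200 763/432

Answer: 26947/7200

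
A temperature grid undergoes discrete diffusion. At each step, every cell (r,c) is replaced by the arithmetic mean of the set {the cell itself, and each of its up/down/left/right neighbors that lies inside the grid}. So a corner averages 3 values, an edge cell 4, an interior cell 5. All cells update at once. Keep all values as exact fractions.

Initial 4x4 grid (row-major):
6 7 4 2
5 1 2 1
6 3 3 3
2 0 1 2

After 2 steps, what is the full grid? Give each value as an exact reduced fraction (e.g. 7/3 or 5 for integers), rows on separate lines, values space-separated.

After step 1:
  6 9/2 15/4 7/3
  9/2 18/5 11/5 2
  4 13/5 12/5 9/4
  8/3 3/2 3/2 2
After step 2:
  5 357/80 767/240 97/36
  181/40 87/25 279/100 527/240
  413/120 141/50 219/100 173/80
  49/18 31/15 37/20 23/12

Answer: 5 357/80 767/240 97/36
181/40 87/25 279/100 527/240
413/120 141/50 219/100 173/80
49/18 31/15 37/20 23/12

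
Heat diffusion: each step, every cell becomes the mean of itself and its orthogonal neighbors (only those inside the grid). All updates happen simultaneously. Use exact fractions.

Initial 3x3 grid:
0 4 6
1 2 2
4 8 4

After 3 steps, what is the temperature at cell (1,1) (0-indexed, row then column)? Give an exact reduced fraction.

Step 1: cell (1,1) = 17/5
Step 2: cell (1,1) = 323/100
Step 3: cell (1,1) = 20581/6000
Full grid after step 3:
  5719/2160 10697/3600 1249/360
  14021/4800 20581/6000 26719/7200
  7589/2160 3041/800 2221/540

Answer: 20581/6000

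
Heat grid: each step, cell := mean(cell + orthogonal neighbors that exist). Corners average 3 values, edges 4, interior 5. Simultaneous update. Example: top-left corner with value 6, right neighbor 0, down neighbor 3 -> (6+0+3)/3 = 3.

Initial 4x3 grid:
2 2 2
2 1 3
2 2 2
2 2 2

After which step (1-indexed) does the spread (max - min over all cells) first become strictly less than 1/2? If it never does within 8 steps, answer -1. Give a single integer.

Step 1: max=7/3, min=7/4, spread=7/12
Step 2: max=103/48, min=11/6, spread=5/16
  -> spread < 1/2 first at step 2
Step 3: max=223/108, min=4511/2400, spread=4001/21600
Step 4: max=439241/216000, min=9193/4800, spread=6389/54000
Step 5: max=34028/16875, min=116119/60000, spread=1753/21600
Step 6: max=77965483/38880000, min=302983307/155520000, spread=71029/1244160
Step 7: max=1941492413/972000000, min=7612152527/3888000000, spread=410179/10368000
Step 8: max=278979613423/139968000000, min=1098788580067/559872000000, spread=45679663/1492992000

Answer: 2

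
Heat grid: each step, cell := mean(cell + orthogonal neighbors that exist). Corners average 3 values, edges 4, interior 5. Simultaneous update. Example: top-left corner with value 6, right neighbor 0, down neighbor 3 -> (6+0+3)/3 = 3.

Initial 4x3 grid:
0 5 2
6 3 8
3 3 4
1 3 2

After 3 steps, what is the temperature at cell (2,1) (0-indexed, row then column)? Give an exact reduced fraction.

Step 1: cell (2,1) = 16/5
Step 2: cell (2,1) = 359/100
Step 3: cell (2,1) = 4949/1500
Full grid after step 3:
  1559/432 26287/7200 151/36
  23977/7200 23491/6000 2371/600
  23177/7200 4949/1500 4517/1200
  2971/1080 43429/14400 763/240

Answer: 4949/1500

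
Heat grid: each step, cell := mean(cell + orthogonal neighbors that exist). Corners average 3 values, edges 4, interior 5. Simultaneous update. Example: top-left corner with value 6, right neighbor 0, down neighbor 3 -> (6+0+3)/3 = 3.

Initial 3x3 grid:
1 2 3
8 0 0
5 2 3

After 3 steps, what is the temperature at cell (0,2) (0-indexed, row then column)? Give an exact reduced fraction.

Answer: 1021/540

Derivation:
Step 1: cell (0,2) = 5/3
Step 2: cell (0,2) = 14/9
Step 3: cell (0,2) = 1021/540
Full grid after step 3:
  1591/540 16259/7200 1021/540
  22459/7200 1293/500 13559/7200
  17/5 19309/7200 593/270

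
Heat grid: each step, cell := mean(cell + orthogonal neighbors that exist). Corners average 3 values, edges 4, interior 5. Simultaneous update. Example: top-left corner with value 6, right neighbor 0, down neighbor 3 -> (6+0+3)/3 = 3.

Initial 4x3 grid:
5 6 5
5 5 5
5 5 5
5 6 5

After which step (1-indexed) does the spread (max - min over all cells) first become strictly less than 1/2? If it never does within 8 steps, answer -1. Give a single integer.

Step 1: max=16/3, min=5, spread=1/3
  -> spread < 1/2 first at step 1
Step 2: max=1267/240, min=513/100, spread=179/1200
Step 3: max=11237/2160, min=4633/900, spread=589/10800
Step 4: max=4485307/864000, min=1858853/360000, spread=120299/4320000
Step 5: max=268546913/51840000, min=16747723/3240000, spread=116669/10368000
Step 6: max=16103622067/3110400000, min=6702270893/1296000000, spread=90859619/15552000000
Step 7: max=965853719753/186624000000, min=402238028887/77760000000, spread=2412252121/933120000000
Step 8: max=57942825835627/11197440000000, min=24136849510133/4665600000000, spread=71935056539/55987200000000

Answer: 1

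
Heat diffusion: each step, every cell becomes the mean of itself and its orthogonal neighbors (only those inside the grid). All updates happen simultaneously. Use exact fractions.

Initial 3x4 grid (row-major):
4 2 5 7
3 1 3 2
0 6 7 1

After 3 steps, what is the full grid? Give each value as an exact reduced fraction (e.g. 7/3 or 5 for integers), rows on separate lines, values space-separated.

Answer: 419/144 7727/2400 26851/7200 4193/1080
1127/400 1619/500 7181/2000 18059/4800
433/144 7777/2400 25901/7200 1979/540

Derivation:
After step 1:
  3 3 17/4 14/3
  2 3 18/5 13/4
  3 7/2 17/4 10/3
After step 2:
  8/3 53/16 931/240 73/18
  11/4 151/50 367/100 297/80
  17/6 55/16 881/240 65/18
After step 3:
  419/144 7727/2400 26851/7200 4193/1080
  1127/400 1619/500 7181/2000 18059/4800
  433/144 7777/2400 25901/7200 1979/540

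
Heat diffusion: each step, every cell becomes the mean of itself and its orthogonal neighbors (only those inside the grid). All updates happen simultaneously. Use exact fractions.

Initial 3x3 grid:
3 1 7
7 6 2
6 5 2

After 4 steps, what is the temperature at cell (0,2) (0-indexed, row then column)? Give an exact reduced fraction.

Step 1: cell (0,2) = 10/3
Step 2: cell (0,2) = 71/18
Step 3: cell (0,2) = 4141/1080
Step 4: cell (0,2) = 261557/64800
Full grid after step 4:
  580589/129600 1205221/288000 261557/64800
  1990769/432000 528577/120000 3509663/864000
  68971/14400 1288471/288000 2867/675

Answer: 261557/64800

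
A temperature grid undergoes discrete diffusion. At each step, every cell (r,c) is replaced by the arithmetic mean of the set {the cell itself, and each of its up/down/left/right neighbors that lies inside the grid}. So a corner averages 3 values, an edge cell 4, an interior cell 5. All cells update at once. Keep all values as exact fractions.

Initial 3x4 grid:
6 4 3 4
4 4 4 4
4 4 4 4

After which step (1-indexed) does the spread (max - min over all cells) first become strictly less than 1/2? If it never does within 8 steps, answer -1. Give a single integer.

Answer: 3

Derivation:
Step 1: max=14/3, min=11/3, spread=1
Step 2: max=161/36, min=137/36, spread=2/3
Step 3: max=931/216, min=2077/540, spread=167/360
  -> spread < 1/2 first at step 3
Step 4: max=274843/64800, min=63067/16200, spread=301/864
Step 5: max=16291157/3888000, min=1906399/486000, spread=69331/259200
Step 6: max=970076383/233280000, min=766365349/194400000, spread=252189821/1166400000
Step 7: max=57872394197/13996800000, min=46165774841/11664000000, spread=12367321939/69984000000
Step 8: max=3457794174223/839808000000, min=2779664628769/699840000000, spread=610983098501/4199040000000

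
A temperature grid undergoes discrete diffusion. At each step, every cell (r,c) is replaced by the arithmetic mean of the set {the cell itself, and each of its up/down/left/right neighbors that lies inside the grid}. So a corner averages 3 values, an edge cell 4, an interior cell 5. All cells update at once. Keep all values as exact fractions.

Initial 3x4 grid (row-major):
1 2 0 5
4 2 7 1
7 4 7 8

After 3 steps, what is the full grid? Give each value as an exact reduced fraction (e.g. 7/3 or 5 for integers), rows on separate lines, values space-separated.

After step 1:
  7/3 5/4 7/2 2
  7/2 19/5 17/5 21/4
  5 5 13/2 16/3
After step 2:
  85/36 653/240 203/80 43/12
  439/120 339/100 449/100 959/240
  9/2 203/40 607/120 205/36
After step 3:
  6293/2160 19817/7200 7999/2400 607/180
  25037/7200 23201/6000 11683/3000 63949/14400
  397/90 5407/1200 9143/1800 10619/2160

Answer: 6293/2160 19817/7200 7999/2400 607/180
25037/7200 23201/6000 11683/3000 63949/14400
397/90 5407/1200 9143/1800 10619/2160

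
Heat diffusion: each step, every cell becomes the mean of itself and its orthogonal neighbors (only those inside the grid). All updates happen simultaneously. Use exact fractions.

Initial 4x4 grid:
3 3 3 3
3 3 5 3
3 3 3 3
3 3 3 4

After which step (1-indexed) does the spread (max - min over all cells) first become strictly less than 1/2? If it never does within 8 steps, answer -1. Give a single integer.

Step 1: max=7/2, min=3, spread=1/2
Step 2: max=86/25, min=3, spread=11/25
  -> spread < 1/2 first at step 2
Step 3: max=8059/2400, min=145/48, spread=809/2400
Step 4: max=71609/21600, min=22087/7200, spread=1337/5400
Step 5: max=7139503/2160000, min=222167/72000, spread=474493/2160000
Step 6: max=63891653/19440000, min=4032799/1296000, spread=849917/4860000
Step 7: max=6364817359/1944000000, min=121510697/38880000, spread=1190463/8000000
Step 8: max=57096801509/17496000000, min=6104056969/1944000000, spread=540072197/4374000000

Answer: 2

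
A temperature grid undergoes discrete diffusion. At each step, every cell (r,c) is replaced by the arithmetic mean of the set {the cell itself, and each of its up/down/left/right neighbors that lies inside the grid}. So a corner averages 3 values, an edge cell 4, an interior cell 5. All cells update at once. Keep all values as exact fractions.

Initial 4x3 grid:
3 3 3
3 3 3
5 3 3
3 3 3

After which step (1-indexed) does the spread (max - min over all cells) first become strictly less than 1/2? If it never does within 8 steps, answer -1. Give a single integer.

Step 1: max=11/3, min=3, spread=2/3
Step 2: max=211/60, min=3, spread=31/60
Step 3: max=1831/540, min=3, spread=211/540
  -> spread < 1/2 first at step 3
Step 4: max=178897/54000, min=2747/900, spread=14077/54000
Step 5: max=1598407/486000, min=165683/54000, spread=5363/24300
Step 6: max=47480809/14580000, min=92869/30000, spread=93859/583200
Step 7: max=2834674481/874800000, min=151136467/48600000, spread=4568723/34992000
Step 8: max=169244435629/52488000000, min=4555618889/1458000000, spread=8387449/83980800

Answer: 3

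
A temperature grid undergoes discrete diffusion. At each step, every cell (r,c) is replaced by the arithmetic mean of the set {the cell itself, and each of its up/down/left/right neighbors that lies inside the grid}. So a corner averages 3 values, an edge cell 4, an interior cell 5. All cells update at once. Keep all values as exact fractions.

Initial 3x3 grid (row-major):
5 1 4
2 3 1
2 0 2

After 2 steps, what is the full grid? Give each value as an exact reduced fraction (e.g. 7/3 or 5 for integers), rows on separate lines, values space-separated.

After step 1:
  8/3 13/4 2
  3 7/5 5/2
  4/3 7/4 1
After step 2:
  107/36 559/240 31/12
  21/10 119/50 69/40
  73/36 329/240 7/4

Answer: 107/36 559/240 31/12
21/10 119/50 69/40
73/36 329/240 7/4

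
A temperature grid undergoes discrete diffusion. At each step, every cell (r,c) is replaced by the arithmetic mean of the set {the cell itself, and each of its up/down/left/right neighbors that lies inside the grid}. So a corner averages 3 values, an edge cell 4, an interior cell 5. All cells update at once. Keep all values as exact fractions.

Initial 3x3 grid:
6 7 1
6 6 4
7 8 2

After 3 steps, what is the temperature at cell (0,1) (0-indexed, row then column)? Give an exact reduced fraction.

Step 1: cell (0,1) = 5
Step 2: cell (0,1) = 323/60
Step 3: cell (0,1) = 4639/900
Full grid after step 3:
  12737/2160 4639/900 3359/720
  86149/14400 11021/2000 66449/14400
  1121/180 79499/14400 1349/270

Answer: 4639/900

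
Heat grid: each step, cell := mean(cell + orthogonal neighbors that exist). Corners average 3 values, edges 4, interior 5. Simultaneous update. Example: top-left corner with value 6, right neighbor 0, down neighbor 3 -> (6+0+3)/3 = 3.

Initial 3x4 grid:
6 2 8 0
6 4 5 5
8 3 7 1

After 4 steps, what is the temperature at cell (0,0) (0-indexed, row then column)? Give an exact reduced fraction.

Answer: 326113/64800

Derivation:
Step 1: cell (0,0) = 14/3
Step 2: cell (0,0) = 47/9
Step 3: cell (0,0) = 2111/432
Step 4: cell (0,0) = 326113/64800
Full grid after step 4:
  326113/64800 1008301/216000 968681/216000 532051/129600
  1086341/216000 890723/180000 1571621/360000 3689809/864000
  169469/32400 524963/108000 499153/108000 543601/129600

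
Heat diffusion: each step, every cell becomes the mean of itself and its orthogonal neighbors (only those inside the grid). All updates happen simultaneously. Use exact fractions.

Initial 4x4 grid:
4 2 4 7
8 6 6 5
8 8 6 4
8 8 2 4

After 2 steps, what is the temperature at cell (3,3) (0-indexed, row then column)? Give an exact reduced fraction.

Step 1: cell (3,3) = 10/3
Step 2: cell (3,3) = 157/36
Full grid after step 2:
  91/18 233/48 1169/240 187/36
  151/24 291/50 537/100 1259/240
  297/40 329/50 551/100 1127/240
  15/2 267/40 601/120 157/36

Answer: 157/36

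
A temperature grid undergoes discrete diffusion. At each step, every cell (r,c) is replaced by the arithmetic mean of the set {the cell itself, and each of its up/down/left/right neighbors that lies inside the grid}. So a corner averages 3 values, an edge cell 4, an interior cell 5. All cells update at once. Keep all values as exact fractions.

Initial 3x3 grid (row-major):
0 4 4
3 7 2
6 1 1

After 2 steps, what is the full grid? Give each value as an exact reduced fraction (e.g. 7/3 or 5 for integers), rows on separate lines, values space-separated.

Answer: 121/36 769/240 127/36
49/15 92/25 347/120
133/36 709/240 103/36

Derivation:
After step 1:
  7/3 15/4 10/3
  4 17/5 7/2
  10/3 15/4 4/3
After step 2:
  121/36 769/240 127/36
  49/15 92/25 347/120
  133/36 709/240 103/36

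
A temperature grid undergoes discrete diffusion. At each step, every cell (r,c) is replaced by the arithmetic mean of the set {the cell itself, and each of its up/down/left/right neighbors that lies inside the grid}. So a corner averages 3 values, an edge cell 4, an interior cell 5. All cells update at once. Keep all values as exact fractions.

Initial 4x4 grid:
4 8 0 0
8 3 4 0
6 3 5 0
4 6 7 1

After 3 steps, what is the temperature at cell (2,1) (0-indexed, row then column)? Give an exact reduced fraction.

Answer: 26939/6000

Derivation:
Step 1: cell (2,1) = 23/5
Step 2: cell (2,1) = 477/100
Step 3: cell (2,1) = 26939/6000
Full grid after step 3:
  11137/2160 29527/7200 2271/800 1163/720
  9073/1800 26803/6000 5697/2000 197/100
  9299/1800 26939/6000 21067/6000 554/225
  10961/2160 34091/7200 27643/7200 6673/2160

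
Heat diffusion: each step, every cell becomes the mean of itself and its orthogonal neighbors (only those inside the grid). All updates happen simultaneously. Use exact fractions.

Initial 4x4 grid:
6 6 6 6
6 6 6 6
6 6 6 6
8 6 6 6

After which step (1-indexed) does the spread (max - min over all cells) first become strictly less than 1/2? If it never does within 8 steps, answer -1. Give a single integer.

Answer: 3

Derivation:
Step 1: max=20/3, min=6, spread=2/3
Step 2: max=59/9, min=6, spread=5/9
Step 3: max=689/108, min=6, spread=41/108
  -> spread < 1/2 first at step 3
Step 4: max=20483/3240, min=6, spread=1043/3240
Step 5: max=608753/97200, min=6, spread=25553/97200
Step 6: max=18167459/2916000, min=54079/9000, spread=645863/2916000
Step 7: max=542521691/87480000, min=360971/60000, spread=16225973/87480000
Step 8: max=16223877983/2624400000, min=162701/27000, spread=409340783/2624400000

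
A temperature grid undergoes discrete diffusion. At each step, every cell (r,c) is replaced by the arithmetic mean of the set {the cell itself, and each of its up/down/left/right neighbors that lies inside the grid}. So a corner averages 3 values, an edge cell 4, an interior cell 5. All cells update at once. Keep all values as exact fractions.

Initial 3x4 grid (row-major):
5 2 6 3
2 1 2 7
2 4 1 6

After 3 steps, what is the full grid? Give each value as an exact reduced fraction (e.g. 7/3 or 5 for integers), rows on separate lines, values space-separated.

Answer: 2059/720 7547/2400 26171/7200 9149/2160
19261/7200 8489/3000 3543/1000 3259/800
5407/2160 19741/7200 23971/7200 8599/2160

Derivation:
After step 1:
  3 7/2 13/4 16/3
  5/2 11/5 17/5 9/2
  8/3 2 13/4 14/3
After step 2:
  3 239/80 929/240 157/36
  311/120 68/25 83/25 179/40
  43/18 607/240 799/240 149/36
After step 3:
  2059/720 7547/2400 26171/7200 9149/2160
  19261/7200 8489/3000 3543/1000 3259/800
  5407/2160 19741/7200 23971/7200 8599/2160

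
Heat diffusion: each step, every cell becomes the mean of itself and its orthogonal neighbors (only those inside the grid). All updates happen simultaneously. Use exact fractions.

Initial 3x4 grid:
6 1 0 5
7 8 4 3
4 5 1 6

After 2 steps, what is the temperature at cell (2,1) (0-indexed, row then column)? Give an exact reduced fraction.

Step 1: cell (2,1) = 9/2
Step 2: cell (2,1) = 113/24
Full grid after step 2:
  44/9 191/48 727/240 29/9
  85/16 227/50 96/25 137/40
  193/36 113/24 451/120 71/18

Answer: 113/24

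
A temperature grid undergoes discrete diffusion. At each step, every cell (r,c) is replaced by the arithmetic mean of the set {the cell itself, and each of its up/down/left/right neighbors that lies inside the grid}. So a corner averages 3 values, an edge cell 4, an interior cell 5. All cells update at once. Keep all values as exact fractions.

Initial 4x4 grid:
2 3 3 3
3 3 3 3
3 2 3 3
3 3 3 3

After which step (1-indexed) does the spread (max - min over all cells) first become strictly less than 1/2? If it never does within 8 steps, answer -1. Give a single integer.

Step 1: max=3, min=8/3, spread=1/3
  -> spread < 1/2 first at step 1
Step 2: max=3, min=49/18, spread=5/18
Step 3: max=143/48, min=5953/2160, spread=241/1080
Step 4: max=35501/12000, min=180451/64800, spread=3517/20250
Step 5: max=211709/72000, min=5440921/1944000, spread=137611/972000
Step 6: max=421979/144000, min=32827427/11664000, spread=169109/1458000
Step 7: max=946290157/324000000, min=4941179173/1749600000, spread=421969187/4374000000
Step 8: max=28314372757/9720000000, min=148726831111/52488000000, spread=5213477221/65610000000

Answer: 1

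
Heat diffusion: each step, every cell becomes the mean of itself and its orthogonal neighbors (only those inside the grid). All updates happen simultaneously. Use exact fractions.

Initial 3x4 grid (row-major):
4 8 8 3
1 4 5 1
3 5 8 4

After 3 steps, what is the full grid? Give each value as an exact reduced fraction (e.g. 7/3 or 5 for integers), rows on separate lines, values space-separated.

After step 1:
  13/3 6 6 4
  3 23/5 26/5 13/4
  3 5 11/2 13/3
After step 2:
  40/9 157/30 53/10 53/12
  56/15 119/25 491/100 1007/240
  11/3 181/40 601/120 157/36
After step 3:
  1207/270 4441/900 993/200 371/80
  934/225 13897/3000 29009/6000 64381/14400
  159/40 449/100 4231/900 9767/2160

Answer: 1207/270 4441/900 993/200 371/80
934/225 13897/3000 29009/6000 64381/14400
159/40 449/100 4231/900 9767/2160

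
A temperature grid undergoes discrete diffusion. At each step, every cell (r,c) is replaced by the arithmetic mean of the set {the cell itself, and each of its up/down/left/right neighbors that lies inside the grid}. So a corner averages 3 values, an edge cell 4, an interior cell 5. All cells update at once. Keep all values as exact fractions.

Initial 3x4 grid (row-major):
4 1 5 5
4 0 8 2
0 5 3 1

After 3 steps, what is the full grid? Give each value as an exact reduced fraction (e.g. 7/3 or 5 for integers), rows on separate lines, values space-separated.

Answer: 709/240 2483/800 3093/800 303/80
1571/600 3271/1000 3371/1000 1133/300
2027/720 6749/2400 8179/2400 2347/720

Derivation:
After step 1:
  3 5/2 19/4 4
  2 18/5 18/5 4
  3 2 17/4 2
After step 2:
  5/2 277/80 297/80 17/4
  29/10 137/50 101/25 17/5
  7/3 257/80 237/80 41/12
After step 3:
  709/240 2483/800 3093/800 303/80
  1571/600 3271/1000 3371/1000 1133/300
  2027/720 6749/2400 8179/2400 2347/720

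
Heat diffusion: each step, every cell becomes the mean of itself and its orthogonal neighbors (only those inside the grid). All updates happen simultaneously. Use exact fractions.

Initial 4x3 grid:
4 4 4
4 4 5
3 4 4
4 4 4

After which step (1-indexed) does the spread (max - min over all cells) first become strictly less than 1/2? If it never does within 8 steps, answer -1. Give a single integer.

Answer: 3

Derivation:
Step 1: max=13/3, min=11/3, spread=2/3
Step 2: max=511/120, min=449/120, spread=31/60
Step 3: max=4531/1080, min=4109/1080, spread=211/540
  -> spread < 1/2 first at step 3
Step 4: max=26759/6480, min=25081/6480, spread=839/3240
Step 5: max=199763/48600, min=189037/48600, spread=5363/24300
Step 6: max=4759459/1166400, min=4571741/1166400, spread=93859/583200
Step 7: max=284504723/69984000, min=275367277/69984000, spread=4568723/34992000
Step 8: max=680233849/167961600, min=663458951/167961600, spread=8387449/83980800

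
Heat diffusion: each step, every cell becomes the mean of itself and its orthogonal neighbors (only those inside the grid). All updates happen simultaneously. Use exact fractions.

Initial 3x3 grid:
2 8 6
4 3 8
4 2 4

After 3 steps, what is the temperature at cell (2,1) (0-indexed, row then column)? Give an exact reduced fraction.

Step 1: cell (2,1) = 13/4
Step 2: cell (2,1) = 65/16
Step 3: cell (2,1) = 3847/960
Full grid after step 3:
  247/54 1579/320 151/27
  1269/320 937/200 4807/960
  821/216 3847/960 1009/216

Answer: 3847/960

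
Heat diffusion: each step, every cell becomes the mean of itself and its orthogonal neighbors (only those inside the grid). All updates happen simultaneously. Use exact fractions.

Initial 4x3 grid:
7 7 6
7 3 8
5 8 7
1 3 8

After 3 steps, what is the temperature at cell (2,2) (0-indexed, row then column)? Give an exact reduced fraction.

Answer: 5057/800

Derivation:
Step 1: cell (2,2) = 31/4
Step 2: cell (2,2) = 499/80
Step 3: cell (2,2) = 5057/800
Full grid after step 3:
  2251/360 29677/4800 787/120
  13631/2400 12513/2000 5027/800
  12721/2400 5509/1000 5057/800
  3349/720 1607/300 461/80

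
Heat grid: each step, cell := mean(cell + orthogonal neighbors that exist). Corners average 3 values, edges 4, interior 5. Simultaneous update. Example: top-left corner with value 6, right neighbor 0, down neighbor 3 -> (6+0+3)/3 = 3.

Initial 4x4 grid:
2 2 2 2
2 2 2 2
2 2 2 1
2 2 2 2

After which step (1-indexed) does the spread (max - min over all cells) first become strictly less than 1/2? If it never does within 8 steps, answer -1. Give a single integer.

Answer: 1

Derivation:
Step 1: max=2, min=5/3, spread=1/3
  -> spread < 1/2 first at step 1
Step 2: max=2, min=209/120, spread=31/120
Step 3: max=2, min=1949/1080, spread=211/1080
Step 4: max=2, min=199157/108000, spread=16843/108000
Step 5: max=17921/9000, min=1805357/972000, spread=130111/972000
Step 6: max=1072841/540000, min=54677633/29160000, spread=3255781/29160000
Step 7: max=1068893/540000, min=1649246309/874800000, spread=82360351/874800000
Step 8: max=191893559/97200000, min=49736683109/26244000000, spread=2074577821/26244000000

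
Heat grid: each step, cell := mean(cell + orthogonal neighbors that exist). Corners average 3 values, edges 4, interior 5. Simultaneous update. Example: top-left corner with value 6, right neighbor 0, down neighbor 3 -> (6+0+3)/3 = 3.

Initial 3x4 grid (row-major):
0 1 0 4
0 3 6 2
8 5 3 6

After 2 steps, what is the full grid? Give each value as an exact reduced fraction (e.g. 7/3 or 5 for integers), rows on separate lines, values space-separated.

After step 1:
  1/3 1 11/4 2
  11/4 3 14/5 9/2
  13/3 19/4 5 11/3
After step 2:
  49/36 85/48 171/80 37/12
  125/48 143/50 361/100 389/120
  71/18 205/48 973/240 79/18

Answer: 49/36 85/48 171/80 37/12
125/48 143/50 361/100 389/120
71/18 205/48 973/240 79/18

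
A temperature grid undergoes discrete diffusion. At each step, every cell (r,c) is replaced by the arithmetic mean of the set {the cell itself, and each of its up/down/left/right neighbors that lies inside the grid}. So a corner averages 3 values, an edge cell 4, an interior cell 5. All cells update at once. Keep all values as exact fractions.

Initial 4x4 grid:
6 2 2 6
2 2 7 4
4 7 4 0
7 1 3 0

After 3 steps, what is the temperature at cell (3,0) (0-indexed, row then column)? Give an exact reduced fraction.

Answer: 241/60

Derivation:
Step 1: cell (3,0) = 4
Step 2: cell (3,0) = 9/2
Step 3: cell (3,0) = 241/60
Full grid after step 3:
  1567/432 25679/7200 627/160 1373/360
  13357/3600 23453/6000 723/200 1757/480
  5023/1200 1851/500 6907/2000 6697/2400
  241/60 1521/400 3371/1200 1789/720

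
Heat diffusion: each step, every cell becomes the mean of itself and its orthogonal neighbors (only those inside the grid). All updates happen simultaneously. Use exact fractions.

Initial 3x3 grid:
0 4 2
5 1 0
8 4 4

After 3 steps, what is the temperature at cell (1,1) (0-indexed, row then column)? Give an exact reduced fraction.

Step 1: cell (1,1) = 14/5
Step 2: cell (1,1) = 281/100
Step 3: cell (1,1) = 18107/6000
Full grid after step 3:
  2131/720 11737/4800 87/40
  24793/7200 18107/6000 35411/14400
  8683/2160 50461/14400 1627/540

Answer: 18107/6000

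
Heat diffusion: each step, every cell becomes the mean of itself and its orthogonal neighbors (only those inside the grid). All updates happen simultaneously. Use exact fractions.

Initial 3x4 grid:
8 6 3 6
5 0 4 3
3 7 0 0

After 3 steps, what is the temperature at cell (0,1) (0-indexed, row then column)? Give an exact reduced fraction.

Step 1: cell (0,1) = 17/4
Step 2: cell (0,1) = 74/15
Step 3: cell (0,1) = 15277/3600
Full grid after step 3:
  2651/540 15277/3600 2417/600 55/16
  1919/450 24467/6000 3047/1000 14791/4800
  2983/720 7793/2400 6893/2400 167/72

Answer: 15277/3600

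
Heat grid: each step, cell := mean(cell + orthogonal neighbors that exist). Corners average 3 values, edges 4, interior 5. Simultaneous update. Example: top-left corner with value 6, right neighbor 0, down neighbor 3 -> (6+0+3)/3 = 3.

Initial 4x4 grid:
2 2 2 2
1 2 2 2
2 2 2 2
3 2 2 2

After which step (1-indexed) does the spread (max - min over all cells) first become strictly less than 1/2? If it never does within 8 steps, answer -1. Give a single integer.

Answer: 2

Derivation:
Step 1: max=7/3, min=5/3, spread=2/3
Step 2: max=79/36, min=433/240, spread=281/720
  -> spread < 1/2 first at step 2
Step 3: max=229/108, min=3943/2160, spread=637/2160
Step 4: max=33647/16200, min=121093/64800, spread=2699/12960
Step 5: max=997559/486000, min=3675919/1944000, spread=314317/1944000
Step 6: max=79211287/38880000, min=111498301/58320000, spread=14637259/116640000
Step 7: max=11815891343/5832000000, min=3369642703/1749600000, spread=1751246999/17496000000
Step 8: max=117718812857/58320000000, min=101702222293/52488000000, spread=42447092783/524880000000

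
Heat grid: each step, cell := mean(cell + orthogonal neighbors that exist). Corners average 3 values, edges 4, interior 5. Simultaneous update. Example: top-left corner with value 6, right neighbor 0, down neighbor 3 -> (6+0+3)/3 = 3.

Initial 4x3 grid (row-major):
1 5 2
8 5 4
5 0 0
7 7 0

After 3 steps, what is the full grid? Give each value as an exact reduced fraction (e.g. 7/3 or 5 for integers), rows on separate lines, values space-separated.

After step 1:
  14/3 13/4 11/3
  19/4 22/5 11/4
  5 17/5 1
  19/3 7/2 7/3
After step 2:
  38/9 959/240 29/9
  1129/240 371/100 709/240
  1169/240 173/50 569/240
  89/18 467/120 41/18
After step 3:
  1163/270 54541/14400 1831/540
  31513/7200 22589/6000 22063/7200
  32363/7200 5491/1500 19913/7200
  9869/2160 26233/7200 6149/2160

Answer: 1163/270 54541/14400 1831/540
31513/7200 22589/6000 22063/7200
32363/7200 5491/1500 19913/7200
9869/2160 26233/7200 6149/2160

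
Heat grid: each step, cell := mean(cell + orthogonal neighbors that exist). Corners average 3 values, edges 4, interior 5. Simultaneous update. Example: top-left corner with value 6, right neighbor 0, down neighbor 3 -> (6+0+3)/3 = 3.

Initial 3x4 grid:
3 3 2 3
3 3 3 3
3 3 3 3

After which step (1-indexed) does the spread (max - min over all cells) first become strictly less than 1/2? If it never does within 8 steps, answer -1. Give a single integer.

Step 1: max=3, min=8/3, spread=1/3
  -> spread < 1/2 first at step 1
Step 2: max=3, min=329/120, spread=31/120
Step 3: max=3, min=3029/1080, spread=211/1080
Step 4: max=5353/1800, min=307103/108000, spread=14077/108000
Step 5: max=320317/108000, min=2775593/972000, spread=5363/48600
Step 6: max=177131/60000, min=83739191/29160000, spread=93859/1166400
Step 7: max=286263533/97200000, min=5038525519/1749600000, spread=4568723/69984000
Step 8: max=8566381111/2916000000, min=303147564371/104976000000, spread=8387449/167961600

Answer: 1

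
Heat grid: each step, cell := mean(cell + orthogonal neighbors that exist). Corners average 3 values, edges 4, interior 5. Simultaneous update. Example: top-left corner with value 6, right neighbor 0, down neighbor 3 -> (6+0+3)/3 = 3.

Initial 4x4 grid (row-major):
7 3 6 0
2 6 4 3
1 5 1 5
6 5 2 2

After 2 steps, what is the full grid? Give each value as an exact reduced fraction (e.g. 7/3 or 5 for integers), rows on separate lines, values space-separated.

After step 1:
  4 11/2 13/4 3
  4 4 4 3
  7/2 18/5 17/5 11/4
  4 9/2 5/2 3
After step 2:
  9/2 67/16 63/16 37/12
  31/8 211/50 353/100 51/16
  151/40 19/5 13/4 243/80
  4 73/20 67/20 11/4

Answer: 9/2 67/16 63/16 37/12
31/8 211/50 353/100 51/16
151/40 19/5 13/4 243/80
4 73/20 67/20 11/4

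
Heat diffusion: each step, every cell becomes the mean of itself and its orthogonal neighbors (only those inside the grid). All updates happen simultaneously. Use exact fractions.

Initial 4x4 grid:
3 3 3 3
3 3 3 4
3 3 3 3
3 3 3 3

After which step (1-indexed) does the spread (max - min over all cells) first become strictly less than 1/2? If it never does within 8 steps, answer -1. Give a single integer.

Step 1: max=10/3, min=3, spread=1/3
  -> spread < 1/2 first at step 1
Step 2: max=391/120, min=3, spread=31/120
Step 3: max=3451/1080, min=3, spread=211/1080
Step 4: max=340843/108000, min=3, spread=16843/108000
Step 5: max=3054643/972000, min=27079/9000, spread=130111/972000
Step 6: max=91122367/29160000, min=1627159/540000, spread=3255781/29160000
Step 7: max=2724753691/874800000, min=1631107/540000, spread=82360351/874800000
Step 8: max=81483316891/26244000000, min=294106441/97200000, spread=2074577821/26244000000

Answer: 1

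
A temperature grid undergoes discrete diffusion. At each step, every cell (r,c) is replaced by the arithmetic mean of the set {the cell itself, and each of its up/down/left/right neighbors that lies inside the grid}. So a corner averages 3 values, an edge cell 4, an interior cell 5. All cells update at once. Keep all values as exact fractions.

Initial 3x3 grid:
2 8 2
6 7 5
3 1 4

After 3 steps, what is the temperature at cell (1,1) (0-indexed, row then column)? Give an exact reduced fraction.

Answer: 4571/1000

Derivation:
Step 1: cell (1,1) = 27/5
Step 2: cell (1,1) = 229/50
Step 3: cell (1,1) = 4571/1000
Full grid after step 3:
  10529/2160 69523/14400 3463/720
  32299/7200 4571/1000 31949/7200
  8969/2160 58523/14400 8909/2160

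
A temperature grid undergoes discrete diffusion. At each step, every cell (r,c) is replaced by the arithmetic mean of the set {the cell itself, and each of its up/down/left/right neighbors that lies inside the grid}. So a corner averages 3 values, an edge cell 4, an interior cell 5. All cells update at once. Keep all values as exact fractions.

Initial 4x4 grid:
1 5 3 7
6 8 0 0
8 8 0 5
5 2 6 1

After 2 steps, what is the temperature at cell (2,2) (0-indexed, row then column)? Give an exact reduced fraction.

Step 1: cell (2,2) = 19/5
Step 2: cell (2,2) = 299/100
Full grid after step 2:
  14/3 87/20 203/60 121/36
  219/40 114/25 363/100 301/120
  227/40 132/25 299/100 123/40
  17/3 177/40 153/40 31/12

Answer: 299/100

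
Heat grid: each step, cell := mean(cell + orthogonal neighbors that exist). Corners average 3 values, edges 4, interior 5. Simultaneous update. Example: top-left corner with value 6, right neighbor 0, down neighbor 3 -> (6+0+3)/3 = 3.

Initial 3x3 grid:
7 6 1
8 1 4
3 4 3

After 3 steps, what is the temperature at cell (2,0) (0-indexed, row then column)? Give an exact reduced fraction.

Answer: 1621/360

Derivation:
Step 1: cell (2,0) = 5
Step 2: cell (2,0) = 25/6
Step 3: cell (2,0) = 1621/360
Full grid after step 3:
  1831/360 60347/14400 1037/270
  21949/4800 12757/3000 47797/14400
  1621/360 52847/14400 1879/540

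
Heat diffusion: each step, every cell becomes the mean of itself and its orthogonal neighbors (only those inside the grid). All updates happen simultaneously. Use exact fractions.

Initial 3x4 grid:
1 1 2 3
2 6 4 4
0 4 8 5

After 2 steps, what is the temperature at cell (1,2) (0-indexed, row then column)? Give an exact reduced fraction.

Answer: 399/100

Derivation:
Step 1: cell (1,2) = 24/5
Step 2: cell (1,2) = 399/100
Full grid after step 2:
  73/36 73/30 16/5 19/6
  539/240 349/100 399/100 131/30
  35/12 303/80 1213/240 179/36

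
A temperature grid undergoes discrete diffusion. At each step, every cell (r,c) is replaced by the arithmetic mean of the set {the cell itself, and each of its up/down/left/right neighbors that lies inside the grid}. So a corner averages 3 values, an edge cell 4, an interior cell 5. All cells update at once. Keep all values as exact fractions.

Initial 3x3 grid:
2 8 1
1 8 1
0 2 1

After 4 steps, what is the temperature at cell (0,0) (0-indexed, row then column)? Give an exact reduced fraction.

Answer: 44099/12960

Derivation:
Step 1: cell (0,0) = 11/3
Step 2: cell (0,0) = 67/18
Step 3: cell (0,0) = 757/216
Step 4: cell (0,0) = 44099/12960
Full grid after step 4:
  44099/12960 197327/57600 43939/12960
  519881/172800 55193/18000 519881/172800
  11513/4320 453181/172800 34699/12960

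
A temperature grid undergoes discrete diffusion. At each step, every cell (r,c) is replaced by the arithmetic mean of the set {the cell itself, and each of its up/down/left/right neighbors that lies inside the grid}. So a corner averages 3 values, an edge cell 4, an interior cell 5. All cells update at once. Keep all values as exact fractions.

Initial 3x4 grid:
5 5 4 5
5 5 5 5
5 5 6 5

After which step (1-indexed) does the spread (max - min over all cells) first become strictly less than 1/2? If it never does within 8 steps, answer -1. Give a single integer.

Answer: 2

Derivation:
Step 1: max=16/3, min=14/3, spread=2/3
Step 2: max=125/24, min=115/24, spread=5/12
  -> spread < 1/2 first at step 2
Step 3: max=1109/216, min=1051/216, spread=29/108
Step 4: max=275/54, min=265/54, spread=5/27
Step 5: max=13127/2592, min=12793/2592, spread=167/1296
Step 6: max=39233/7776, min=38527/7776, spread=353/3888
Step 7: max=939115/186624, min=927125/186624, spread=5995/93312
Step 8: max=5624279/1119744, min=5573161/1119744, spread=25559/559872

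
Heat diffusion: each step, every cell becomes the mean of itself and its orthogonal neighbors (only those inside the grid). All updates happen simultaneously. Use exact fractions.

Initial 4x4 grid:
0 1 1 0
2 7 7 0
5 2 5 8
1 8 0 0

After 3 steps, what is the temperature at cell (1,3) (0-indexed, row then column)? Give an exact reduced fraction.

Step 1: cell (1,3) = 15/4
Step 2: cell (1,3) = 17/6
Step 3: cell (1,3) = 10891/3600
Full grid after step 3:
  97/40 793/300 1157/450 515/216
  3827/1200 649/200 9919/3000 10891/3600
  12413/3600 1474/375 1369/375 12119/3600
  2041/540 12923/3600 12959/3600 1771/540

Answer: 10891/3600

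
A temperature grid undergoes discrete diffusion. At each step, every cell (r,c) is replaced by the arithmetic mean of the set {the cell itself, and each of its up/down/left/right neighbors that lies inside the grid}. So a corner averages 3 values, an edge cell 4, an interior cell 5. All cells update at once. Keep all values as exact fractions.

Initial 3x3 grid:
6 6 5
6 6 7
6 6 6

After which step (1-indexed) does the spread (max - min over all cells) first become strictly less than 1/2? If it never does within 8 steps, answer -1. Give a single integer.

Answer: 2

Derivation:
Step 1: max=19/3, min=23/4, spread=7/12
Step 2: max=92/15, min=71/12, spread=13/60
  -> spread < 1/2 first at step 2
Step 3: max=827/135, min=28573/4800, spread=7483/43200
Step 4: max=656221/108000, min=258143/43200, spread=21727/216000
Step 5: max=5899711/972000, min=34557319/5760000, spread=10906147/155520000
Step 6: max=706040059/116640000, min=933825287/155520000, spread=36295/746496
Step 7: max=10582115837/1749600000, min=56119437589/9331200000, spread=305773/8957952
Step 8: max=2537032579381/419904000000, min=3369293694383/559872000000, spread=2575951/107495424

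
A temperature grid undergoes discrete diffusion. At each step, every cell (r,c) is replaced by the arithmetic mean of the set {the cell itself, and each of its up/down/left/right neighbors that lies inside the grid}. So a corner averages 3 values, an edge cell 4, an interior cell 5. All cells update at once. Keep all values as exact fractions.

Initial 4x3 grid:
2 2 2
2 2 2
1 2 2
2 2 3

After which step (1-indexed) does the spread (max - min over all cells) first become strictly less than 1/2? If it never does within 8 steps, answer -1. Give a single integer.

Step 1: max=7/3, min=5/3, spread=2/3
Step 2: max=41/18, min=209/120, spread=193/360
Step 3: max=2299/1080, min=2233/1200, spread=2893/10800
  -> spread < 1/2 first at step 3
Step 4: max=271621/129600, min=102259/54000, spread=130997/648000
Step 5: max=15944489/7776000, min=4142969/2160000, spread=5149003/38880000
Step 6: max=948688111/466560000, min=37643539/19440000, spread=1809727/18662400
Step 7: max=56439753749/27993600000, min=3783765191/1944000000, spread=9767674993/139968000000
Step 8: max=3371310944191/1679616000000, min=34161647071/17496000000, spread=734342603/13436928000

Answer: 3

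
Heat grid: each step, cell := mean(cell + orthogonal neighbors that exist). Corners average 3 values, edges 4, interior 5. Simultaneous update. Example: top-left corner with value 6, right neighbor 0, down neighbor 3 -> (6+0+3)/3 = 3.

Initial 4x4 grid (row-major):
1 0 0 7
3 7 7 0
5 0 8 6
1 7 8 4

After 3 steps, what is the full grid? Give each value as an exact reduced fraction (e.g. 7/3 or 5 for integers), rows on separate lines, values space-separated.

After step 1:
  4/3 2 7/2 7/3
  4 17/5 22/5 5
  9/4 27/5 29/5 9/2
  13/3 4 27/4 6
After step 2:
  22/9 307/120 367/120 65/18
  659/240 96/25 221/50 487/120
  959/240 417/100 537/100 213/40
  127/36 1229/240 451/80 23/4
After step 3:
  5579/2160 10711/3600 12283/3600 1931/540
  23447/7200 21281/6000 1556/375 15673/3600
  25991/7200 6749/1500 9969/2000 6151/1200
  569/135 33221/7200 13127/2400 1337/240

Answer: 5579/2160 10711/3600 12283/3600 1931/540
23447/7200 21281/6000 1556/375 15673/3600
25991/7200 6749/1500 9969/2000 6151/1200
569/135 33221/7200 13127/2400 1337/240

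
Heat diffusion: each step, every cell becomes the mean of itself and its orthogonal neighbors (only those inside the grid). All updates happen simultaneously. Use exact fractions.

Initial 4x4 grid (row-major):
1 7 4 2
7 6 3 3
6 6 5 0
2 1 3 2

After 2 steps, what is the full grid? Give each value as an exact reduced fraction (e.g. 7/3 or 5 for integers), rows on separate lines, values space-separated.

Answer: 29/6 193/40 157/40 3
421/80 243/50 97/25 117/40
361/80 89/20 353/100 287/120
15/4 271/80 649/240 83/36

Derivation:
After step 1:
  5 9/2 4 3
  5 29/5 21/5 2
  21/4 24/5 17/5 5/2
  3 3 11/4 5/3
After step 2:
  29/6 193/40 157/40 3
  421/80 243/50 97/25 117/40
  361/80 89/20 353/100 287/120
  15/4 271/80 649/240 83/36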